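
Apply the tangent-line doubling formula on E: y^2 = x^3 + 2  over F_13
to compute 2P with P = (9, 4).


Doubling: s = (3 x1^2 + a) / (2 y1)
s = (3*9^2 + 0) / (2*4) mod 13 = 6
x3 = s^2 - 2 x1 mod 13 = 6^2 - 2*9 = 5
y3 = s (x1 - x3) - y1 mod 13 = 6 * (9 - 5) - 4 = 7

2P = (5, 7)


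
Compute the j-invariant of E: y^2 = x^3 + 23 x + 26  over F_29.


Delta = -16(4 a^3 + 27 b^2) mod 29 = 18
-1728 * (4 a)^3 = -1728 * (4*23)^3 mod 29 = 21
j = 21 * 18^(-1) mod 29 = 6

j = 6 (mod 29)


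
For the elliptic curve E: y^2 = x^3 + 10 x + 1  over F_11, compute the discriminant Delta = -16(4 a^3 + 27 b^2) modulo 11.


4 a^3 + 27 b^2 = 4*10^3 + 27*1^2 = 4000 + 27 = 4027
Delta = -16 * (4027) = -64432
Delta mod 11 = 6

Delta = 6 (mod 11)


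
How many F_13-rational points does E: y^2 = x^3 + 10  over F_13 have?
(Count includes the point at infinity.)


For each x in F_13, count y with y^2 = x^3 + 0 x + 10 mod 13:
  x = 0: RHS = 10, y in [6, 7]  -> 2 point(s)
  x = 4: RHS = 9, y in [3, 10]  -> 2 point(s)
  x = 10: RHS = 9, y in [3, 10]  -> 2 point(s)
  x = 12: RHS = 9, y in [3, 10]  -> 2 point(s)
Affine points: 8. Add the point at infinity: total = 9.

#E(F_13) = 9


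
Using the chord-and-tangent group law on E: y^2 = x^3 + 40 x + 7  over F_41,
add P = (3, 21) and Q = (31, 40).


P != Q, so use the chord formula.
s = (y2 - y1) / (x2 - x1) = (19) / (28) mod 41 = 8
x3 = s^2 - x1 - x2 mod 41 = 8^2 - 3 - 31 = 30
y3 = s (x1 - x3) - y1 mod 41 = 8 * (3 - 30) - 21 = 9

P + Q = (30, 9)


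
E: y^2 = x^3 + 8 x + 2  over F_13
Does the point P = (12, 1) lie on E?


Check whether y^2 = x^3 + 8 x + 2 (mod 13) for (x, y) = (12, 1).
LHS: y^2 = 1^2 mod 13 = 1
RHS: x^3 + 8 x + 2 = 12^3 + 8*12 + 2 mod 13 = 6
LHS != RHS

No, not on the curve


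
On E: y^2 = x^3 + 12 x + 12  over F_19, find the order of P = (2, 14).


Compute successive multiples of P until we hit O:
  1P = (2, 14)
  2P = (1, 14)
  3P = (16, 5)
  4P = (5, 11)
  5P = (13, 16)
  6P = (10, 7)
  7P = (14, 6)
  8P = (14, 13)
  ... (continuing to 15P)
  15P = O

ord(P) = 15


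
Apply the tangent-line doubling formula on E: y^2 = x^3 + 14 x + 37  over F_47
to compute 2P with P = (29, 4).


Doubling: s = (3 x1^2 + a) / (2 y1)
s = (3*29^2 + 14) / (2*4) mod 47 = 41
x3 = s^2 - 2 x1 mod 47 = 41^2 - 2*29 = 25
y3 = s (x1 - x3) - y1 mod 47 = 41 * (29 - 25) - 4 = 19

2P = (25, 19)


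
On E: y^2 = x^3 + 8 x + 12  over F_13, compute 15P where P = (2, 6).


k = 15 = 1111_2 (binary, LSB first: 1111)
Double-and-add from P = (2, 6):
  bit 0 = 1: acc = O + (2, 6) = (2, 6)
  bit 1 = 1: acc = (2, 6) + (6, 9) = (8, 9)
  bit 2 = 1: acc = (8, 9) + (0, 8) = (4, 11)
  bit 3 = 1: acc = (4, 11) + (10, 0) = (2, 7)

15P = (2, 7)


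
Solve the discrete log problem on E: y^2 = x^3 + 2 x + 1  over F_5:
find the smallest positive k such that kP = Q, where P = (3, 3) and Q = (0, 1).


Enumerate multiples of P until we hit Q = (0, 1):
  1P = (3, 3)
  2P = (0, 4)
  3P = (1, 3)
  4P = (1, 2)
  5P = (0, 1)
Match found at i = 5.

k = 5


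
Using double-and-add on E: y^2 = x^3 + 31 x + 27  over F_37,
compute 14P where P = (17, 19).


k = 14 = 1110_2 (binary, LSB first: 0111)
Double-and-add from P = (17, 19):
  bit 0 = 0: acc unchanged = O
  bit 1 = 1: acc = O + (29, 9) = (29, 9)
  bit 2 = 1: acc = (29, 9) + (20, 10) = (4, 17)
  bit 3 = 1: acc = (4, 17) + (25, 6) = (17, 18)

14P = (17, 18)


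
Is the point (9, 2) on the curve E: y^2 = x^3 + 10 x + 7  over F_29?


Check whether y^2 = x^3 + 10 x + 7 (mod 29) for (x, y) = (9, 2).
LHS: y^2 = 2^2 mod 29 = 4
RHS: x^3 + 10 x + 7 = 9^3 + 10*9 + 7 mod 29 = 14
LHS != RHS

No, not on the curve


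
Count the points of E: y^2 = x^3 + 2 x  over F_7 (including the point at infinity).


For each x in F_7, count y with y^2 = x^3 + 2 x + 0 mod 7:
  x = 0: RHS = 0, y in [0]  -> 1 point(s)
  x = 4: RHS = 2, y in [3, 4]  -> 2 point(s)
  x = 5: RHS = 2, y in [3, 4]  -> 2 point(s)
  x = 6: RHS = 4, y in [2, 5]  -> 2 point(s)
Affine points: 7. Add the point at infinity: total = 8.

#E(F_7) = 8


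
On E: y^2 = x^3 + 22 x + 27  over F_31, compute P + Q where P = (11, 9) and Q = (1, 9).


P != Q, so use the chord formula.
s = (y2 - y1) / (x2 - x1) = (0) / (21) mod 31 = 0
x3 = s^2 - x1 - x2 mod 31 = 0^2 - 11 - 1 = 19
y3 = s (x1 - x3) - y1 mod 31 = 0 * (11 - 19) - 9 = 22

P + Q = (19, 22)


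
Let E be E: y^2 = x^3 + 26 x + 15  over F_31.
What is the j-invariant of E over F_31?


Delta = -16(4 a^3 + 27 b^2) mod 31 = 18
-1728 * (4 a)^3 = -1728 * (4*26)^3 mod 31 = 15
j = 15 * 18^(-1) mod 31 = 6

j = 6 (mod 31)


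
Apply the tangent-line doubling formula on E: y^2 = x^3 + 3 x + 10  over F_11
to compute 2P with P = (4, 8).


Doubling: s = (3 x1^2 + a) / (2 y1)
s = (3*4^2 + 3) / (2*8) mod 11 = 8
x3 = s^2 - 2 x1 mod 11 = 8^2 - 2*4 = 1
y3 = s (x1 - x3) - y1 mod 11 = 8 * (4 - 1) - 8 = 5

2P = (1, 5)


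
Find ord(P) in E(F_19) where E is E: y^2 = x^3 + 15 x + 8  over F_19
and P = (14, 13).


Compute successive multiples of P until we hit O:
  1P = (14, 13)
  2P = (14, 6)
  3P = O

ord(P) = 3


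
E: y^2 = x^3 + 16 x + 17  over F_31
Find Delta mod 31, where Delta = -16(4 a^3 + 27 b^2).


4 a^3 + 27 b^2 = 4*16^3 + 27*17^2 = 16384 + 7803 = 24187
Delta = -16 * (24187) = -386992
Delta mod 31 = 12

Delta = 12 (mod 31)


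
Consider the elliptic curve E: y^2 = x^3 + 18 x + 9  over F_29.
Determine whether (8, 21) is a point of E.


Check whether y^2 = x^3 + 18 x + 9 (mod 29) for (x, y) = (8, 21).
LHS: y^2 = 21^2 mod 29 = 6
RHS: x^3 + 18 x + 9 = 8^3 + 18*8 + 9 mod 29 = 27
LHS != RHS

No, not on the curve


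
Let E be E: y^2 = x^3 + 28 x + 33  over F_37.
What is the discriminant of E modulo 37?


4 a^3 + 27 b^2 = 4*28^3 + 27*33^2 = 87808 + 29403 = 117211
Delta = -16 * (117211) = -1875376
Delta mod 37 = 6

Delta = 6 (mod 37)


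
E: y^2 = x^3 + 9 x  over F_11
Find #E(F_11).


For each x in F_11, count y with y^2 = x^3 + 9 x + 0 mod 11:
  x = 0: RHS = 0, y in [0]  -> 1 point(s)
  x = 2: RHS = 4, y in [2, 9]  -> 2 point(s)
  x = 4: RHS = 1, y in [1, 10]  -> 2 point(s)
  x = 5: RHS = 5, y in [4, 7]  -> 2 point(s)
  x = 8: RHS = 1, y in [1, 10]  -> 2 point(s)
  x = 10: RHS = 1, y in [1, 10]  -> 2 point(s)
Affine points: 11. Add the point at infinity: total = 12.

#E(F_11) = 12


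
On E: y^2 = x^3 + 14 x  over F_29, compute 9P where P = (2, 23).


k = 9 = 1001_2 (binary, LSB first: 1001)
Double-and-add from P = (2, 23):
  bit 0 = 1: acc = O + (2, 23) = (2, 23)
  bit 1 = 0: acc unchanged = (2, 23)
  bit 2 = 0: acc unchanged = (2, 23)
  bit 3 = 1: acc = (2, 23) + (22, 20) = (18, 20)

9P = (18, 20)


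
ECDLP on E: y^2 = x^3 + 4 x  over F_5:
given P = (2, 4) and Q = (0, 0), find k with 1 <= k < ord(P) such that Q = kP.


Enumerate multiples of P until we hit Q = (0, 0):
  1P = (2, 4)
  2P = (0, 0)
Match found at i = 2.

k = 2


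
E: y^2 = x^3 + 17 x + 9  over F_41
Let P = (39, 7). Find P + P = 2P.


Doubling: s = (3 x1^2 + a) / (2 y1)
s = (3*39^2 + 17) / (2*7) mod 41 = 5
x3 = s^2 - 2 x1 mod 41 = 5^2 - 2*39 = 29
y3 = s (x1 - x3) - y1 mod 41 = 5 * (39 - 29) - 7 = 2

2P = (29, 2)


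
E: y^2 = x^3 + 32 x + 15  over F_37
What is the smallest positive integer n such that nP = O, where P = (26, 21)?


Compute successive multiples of P until we hit O:
  1P = (26, 21)
  2P = (10, 22)
  3P = (13, 36)
  4P = (14, 5)
  5P = (7, 29)
  6P = (1, 23)
  7P = (9, 25)
  8P = (5, 35)
  ... (continuing to 39P)
  39P = O

ord(P) = 39


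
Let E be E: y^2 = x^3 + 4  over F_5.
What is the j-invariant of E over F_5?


Delta = -16(4 a^3 + 27 b^2) mod 5 = 3
-1728 * (4 a)^3 = -1728 * (4*0)^3 mod 5 = 0
j = 0 * 3^(-1) mod 5 = 0

j = 0 (mod 5)


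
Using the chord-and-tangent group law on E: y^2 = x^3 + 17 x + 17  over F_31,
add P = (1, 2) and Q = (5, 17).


P != Q, so use the chord formula.
s = (y2 - y1) / (x2 - x1) = (15) / (4) mod 31 = 27
x3 = s^2 - x1 - x2 mod 31 = 27^2 - 1 - 5 = 10
y3 = s (x1 - x3) - y1 mod 31 = 27 * (1 - 10) - 2 = 3

P + Q = (10, 3)


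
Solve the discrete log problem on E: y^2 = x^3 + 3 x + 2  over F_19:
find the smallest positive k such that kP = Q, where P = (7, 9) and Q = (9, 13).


Enumerate multiples of P until we hit Q = (9, 13):
  1P = (7, 9)
  2P = (9, 6)
  3P = (10, 5)
  4P = (8, 5)
  5P = (1, 5)
  6P = (3, 0)
  7P = (1, 14)
  8P = (8, 14)
  9P = (10, 14)
  10P = (9, 13)
Match found at i = 10.

k = 10


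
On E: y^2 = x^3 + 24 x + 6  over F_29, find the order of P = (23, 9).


Compute successive multiples of P until we hit O:
  1P = (23, 9)
  2P = (11, 21)
  3P = (25, 22)
  4P = (16, 22)
  5P = (26, 9)
  6P = (9, 20)
  7P = (17, 7)
  8P = (2, 27)
  ... (continuing to 30P)
  30P = O

ord(P) = 30


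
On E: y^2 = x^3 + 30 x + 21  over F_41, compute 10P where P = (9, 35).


k = 10 = 1010_2 (binary, LSB first: 0101)
Double-and-add from P = (9, 35):
  bit 0 = 0: acc unchanged = O
  bit 1 = 1: acc = O + (5, 38) = (5, 38)
  bit 2 = 0: acc unchanged = (5, 38)
  bit 3 = 1: acc = (5, 38) + (25, 23) = (9, 6)

10P = (9, 6)


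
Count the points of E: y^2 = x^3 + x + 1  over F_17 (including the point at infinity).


For each x in F_17, count y with y^2 = x^3 + 1 x + 1 mod 17:
  x = 0: RHS = 1, y in [1, 16]  -> 2 point(s)
  x = 4: RHS = 1, y in [1, 16]  -> 2 point(s)
  x = 6: RHS = 2, y in [6, 11]  -> 2 point(s)
  x = 9: RHS = 8, y in [5, 12]  -> 2 point(s)
  x = 10: RHS = 8, y in [5, 12]  -> 2 point(s)
  x = 11: RHS = 0, y in [0]  -> 1 point(s)
  x = 13: RHS = 1, y in [1, 16]  -> 2 point(s)
  x = 15: RHS = 8, y in [5, 12]  -> 2 point(s)
  x = 16: RHS = 16, y in [4, 13]  -> 2 point(s)
Affine points: 17. Add the point at infinity: total = 18.

#E(F_17) = 18


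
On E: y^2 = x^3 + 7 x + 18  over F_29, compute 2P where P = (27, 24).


Doubling: s = (3 x1^2 + a) / (2 y1)
s = (3*27^2 + 7) / (2*24) mod 29 = 1
x3 = s^2 - 2 x1 mod 29 = 1^2 - 2*27 = 5
y3 = s (x1 - x3) - y1 mod 29 = 1 * (27 - 5) - 24 = 27

2P = (5, 27)


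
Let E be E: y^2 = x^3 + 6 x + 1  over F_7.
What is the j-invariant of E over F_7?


Delta = -16(4 a^3 + 27 b^2) mod 7 = 3
-1728 * (4 a)^3 = -1728 * (4*6)^3 mod 7 = 6
j = 6 * 3^(-1) mod 7 = 2

j = 2 (mod 7)


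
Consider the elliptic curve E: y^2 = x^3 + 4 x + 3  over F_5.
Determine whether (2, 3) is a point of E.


Check whether y^2 = x^3 + 4 x + 3 (mod 5) for (x, y) = (2, 3).
LHS: y^2 = 3^2 mod 5 = 4
RHS: x^3 + 4 x + 3 = 2^3 + 4*2 + 3 mod 5 = 4
LHS = RHS

Yes, on the curve


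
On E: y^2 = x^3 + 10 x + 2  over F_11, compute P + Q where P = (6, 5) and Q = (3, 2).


P != Q, so use the chord formula.
s = (y2 - y1) / (x2 - x1) = (8) / (8) mod 11 = 1
x3 = s^2 - x1 - x2 mod 11 = 1^2 - 6 - 3 = 3
y3 = s (x1 - x3) - y1 mod 11 = 1 * (6 - 3) - 5 = 9

P + Q = (3, 9)


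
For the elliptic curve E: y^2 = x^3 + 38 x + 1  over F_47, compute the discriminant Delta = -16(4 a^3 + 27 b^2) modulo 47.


4 a^3 + 27 b^2 = 4*38^3 + 27*1^2 = 219488 + 27 = 219515
Delta = -16 * (219515) = -3512240
Delta mod 47 = 23

Delta = 23 (mod 47)


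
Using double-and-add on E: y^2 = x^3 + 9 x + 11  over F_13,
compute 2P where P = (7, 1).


k = 2 = 10_2 (binary, LSB first: 01)
Double-and-add from P = (7, 1):
  bit 0 = 0: acc unchanged = O
  bit 1 = 1: acc = O + (12, 12) = (12, 12)

2P = (12, 12)


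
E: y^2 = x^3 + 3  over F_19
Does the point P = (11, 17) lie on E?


Check whether y^2 = x^3 + 0 x + 3 (mod 19) for (x, y) = (11, 17).
LHS: y^2 = 17^2 mod 19 = 4
RHS: x^3 + 0 x + 3 = 11^3 + 0*11 + 3 mod 19 = 4
LHS = RHS

Yes, on the curve


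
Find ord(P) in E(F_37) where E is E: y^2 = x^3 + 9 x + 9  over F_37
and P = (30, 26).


Compute successive multiples of P until we hit O:
  1P = (30, 26)
  2P = (23, 32)
  3P = (24, 27)
  4P = (19, 3)
  5P = (15, 2)
  6P = (36, 31)
  7P = (20, 7)
  8P = (8, 1)
  ... (continuing to 29P)
  29P = O

ord(P) = 29


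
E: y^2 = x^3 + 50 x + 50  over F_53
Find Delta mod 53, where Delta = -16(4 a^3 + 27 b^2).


4 a^3 + 27 b^2 = 4*50^3 + 27*50^2 = 500000 + 67500 = 567500
Delta = -16 * (567500) = -9080000
Delta mod 53 = 13

Delta = 13 (mod 53)


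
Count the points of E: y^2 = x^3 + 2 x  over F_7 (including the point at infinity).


For each x in F_7, count y with y^2 = x^3 + 2 x + 0 mod 7:
  x = 0: RHS = 0, y in [0]  -> 1 point(s)
  x = 4: RHS = 2, y in [3, 4]  -> 2 point(s)
  x = 5: RHS = 2, y in [3, 4]  -> 2 point(s)
  x = 6: RHS = 4, y in [2, 5]  -> 2 point(s)
Affine points: 7. Add the point at infinity: total = 8.

#E(F_7) = 8


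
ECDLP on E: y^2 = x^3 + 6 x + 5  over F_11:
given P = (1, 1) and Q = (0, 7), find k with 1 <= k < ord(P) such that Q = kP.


Enumerate multiples of P until we hit Q = (0, 7):
  1P = (1, 1)
  2P = (10, 8)
  3P = (4, 4)
  4P = (7, 4)
  5P = (6, 2)
  6P = (8, 2)
  7P = (0, 7)
Match found at i = 7.

k = 7


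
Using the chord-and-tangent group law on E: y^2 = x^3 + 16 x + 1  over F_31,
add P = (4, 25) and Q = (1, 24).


P != Q, so use the chord formula.
s = (y2 - y1) / (x2 - x1) = (30) / (28) mod 31 = 21
x3 = s^2 - x1 - x2 mod 31 = 21^2 - 4 - 1 = 2
y3 = s (x1 - x3) - y1 mod 31 = 21 * (4 - 2) - 25 = 17

P + Q = (2, 17)


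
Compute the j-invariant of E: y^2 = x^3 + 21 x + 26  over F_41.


Delta = -16(4 a^3 + 27 b^2) mod 41 = 3
-1728 * (4 a)^3 = -1728 * (4*21)^3 mod 41 = 34
j = 34 * 3^(-1) mod 41 = 25

j = 25 (mod 41)


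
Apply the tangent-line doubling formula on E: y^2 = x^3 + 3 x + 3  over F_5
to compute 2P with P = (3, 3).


Doubling: s = (3 x1^2 + a) / (2 y1)
s = (3*3^2 + 3) / (2*3) mod 5 = 0
x3 = s^2 - 2 x1 mod 5 = 0^2 - 2*3 = 4
y3 = s (x1 - x3) - y1 mod 5 = 0 * (3 - 4) - 3 = 2

2P = (4, 2)


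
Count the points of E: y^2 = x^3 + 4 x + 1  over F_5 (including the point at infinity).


For each x in F_5, count y with y^2 = x^3 + 4 x + 1 mod 5:
  x = 0: RHS = 1, y in [1, 4]  -> 2 point(s)
  x = 1: RHS = 1, y in [1, 4]  -> 2 point(s)
  x = 3: RHS = 0, y in [0]  -> 1 point(s)
  x = 4: RHS = 1, y in [1, 4]  -> 2 point(s)
Affine points: 7. Add the point at infinity: total = 8.

#E(F_5) = 8


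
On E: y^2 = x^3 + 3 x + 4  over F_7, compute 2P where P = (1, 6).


k = 2 = 10_2 (binary, LSB first: 01)
Double-and-add from P = (1, 6):
  bit 0 = 0: acc unchanged = O
  bit 1 = 1: acc = O + (0, 5) = (0, 5)

2P = (0, 5)


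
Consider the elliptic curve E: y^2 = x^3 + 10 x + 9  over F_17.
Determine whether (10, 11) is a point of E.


Check whether y^2 = x^3 + 10 x + 9 (mod 17) for (x, y) = (10, 11).
LHS: y^2 = 11^2 mod 17 = 2
RHS: x^3 + 10 x + 9 = 10^3 + 10*10 + 9 mod 17 = 4
LHS != RHS

No, not on the curve


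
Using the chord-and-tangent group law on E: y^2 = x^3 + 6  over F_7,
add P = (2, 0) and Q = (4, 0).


P != Q, so use the chord formula.
s = (y2 - y1) / (x2 - x1) = (0) / (2) mod 7 = 0
x3 = s^2 - x1 - x2 mod 7 = 0^2 - 2 - 4 = 1
y3 = s (x1 - x3) - y1 mod 7 = 0 * (2 - 1) - 0 = 0

P + Q = (1, 0)


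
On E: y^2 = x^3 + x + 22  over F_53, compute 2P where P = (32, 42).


Doubling: s = (3 x1^2 + a) / (2 y1)
s = (3*32^2 + 1) / (2*42) mod 53 = 41
x3 = s^2 - 2 x1 mod 53 = 41^2 - 2*32 = 27
y3 = s (x1 - x3) - y1 mod 53 = 41 * (32 - 27) - 42 = 4

2P = (27, 4)


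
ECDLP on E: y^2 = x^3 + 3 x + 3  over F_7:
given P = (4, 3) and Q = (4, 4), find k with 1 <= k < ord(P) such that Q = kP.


Enumerate multiples of P until we hit Q = (4, 4):
  1P = (4, 3)
  2P = (3, 2)
  3P = (1, 0)
  4P = (3, 5)
  5P = (4, 4)
Match found at i = 5.

k = 5


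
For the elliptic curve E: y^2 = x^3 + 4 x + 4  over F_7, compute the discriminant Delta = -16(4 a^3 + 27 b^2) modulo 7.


4 a^3 + 27 b^2 = 4*4^3 + 27*4^2 = 256 + 432 = 688
Delta = -16 * (688) = -11008
Delta mod 7 = 3

Delta = 3 (mod 7)


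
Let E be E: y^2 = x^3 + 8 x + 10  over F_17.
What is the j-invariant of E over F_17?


Delta = -16(4 a^3 + 27 b^2) mod 17 = 5
-1728 * (4 a)^3 = -1728 * (4*8)^3 mod 17 = 3
j = 3 * 5^(-1) mod 17 = 4

j = 4 (mod 17)


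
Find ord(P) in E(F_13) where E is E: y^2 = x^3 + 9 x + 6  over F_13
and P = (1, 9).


Compute successive multiples of P until we hit O:
  1P = (1, 9)
  2P = (10, 11)
  3P = (12, 3)
  4P = (9, 6)
  5P = (7, 3)
  6P = (6, 9)
  7P = (6, 4)
  8P = (7, 10)
  ... (continuing to 13P)
  13P = O

ord(P) = 13


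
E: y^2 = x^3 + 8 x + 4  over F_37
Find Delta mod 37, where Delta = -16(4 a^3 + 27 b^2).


4 a^3 + 27 b^2 = 4*8^3 + 27*4^2 = 2048 + 432 = 2480
Delta = -16 * (2480) = -39680
Delta mod 37 = 21

Delta = 21 (mod 37)


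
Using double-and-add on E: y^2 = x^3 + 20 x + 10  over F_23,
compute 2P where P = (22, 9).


k = 2 = 10_2 (binary, LSB first: 01)
Double-and-add from P = (22, 9):
  bit 0 = 0: acc unchanged = O
  bit 1 = 1: acc = O + (2, 14) = (2, 14)

2P = (2, 14)


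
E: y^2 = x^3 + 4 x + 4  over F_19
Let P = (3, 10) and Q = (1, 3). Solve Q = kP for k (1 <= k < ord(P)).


Enumerate multiples of P until we hit Q = (1, 3):
  1P = (3, 10)
  2P = (5, 4)
  3P = (1, 3)
Match found at i = 3.

k = 3


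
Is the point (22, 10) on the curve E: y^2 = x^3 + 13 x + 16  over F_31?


Check whether y^2 = x^3 + 13 x + 16 (mod 31) for (x, y) = (22, 10).
LHS: y^2 = 10^2 mod 31 = 7
RHS: x^3 + 13 x + 16 = 22^3 + 13*22 + 16 mod 31 = 7
LHS = RHS

Yes, on the curve


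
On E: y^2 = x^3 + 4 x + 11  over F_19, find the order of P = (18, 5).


Compute successive multiples of P until we hit O:
  1P = (18, 5)
  2P = (8, 2)
  3P = (10, 5)
  4P = (10, 14)
  5P = (8, 17)
  6P = (18, 14)
  7P = O

ord(P) = 7


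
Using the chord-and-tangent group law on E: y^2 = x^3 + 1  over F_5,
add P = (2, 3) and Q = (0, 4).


P != Q, so use the chord formula.
s = (y2 - y1) / (x2 - x1) = (1) / (3) mod 5 = 2
x3 = s^2 - x1 - x2 mod 5 = 2^2 - 2 - 0 = 2
y3 = s (x1 - x3) - y1 mod 5 = 2 * (2 - 2) - 3 = 2

P + Q = (2, 2)


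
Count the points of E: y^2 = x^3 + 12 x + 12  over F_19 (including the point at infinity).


For each x in F_19, count y with y^2 = x^3 + 12 x + 12 mod 19:
  x = 1: RHS = 6, y in [5, 14]  -> 2 point(s)
  x = 2: RHS = 6, y in [5, 14]  -> 2 point(s)
  x = 5: RHS = 7, y in [8, 11]  -> 2 point(s)
  x = 10: RHS = 11, y in [7, 12]  -> 2 point(s)
  x = 13: RHS = 9, y in [3, 16]  -> 2 point(s)
  x = 14: RHS = 17, y in [6, 13]  -> 2 point(s)
  x = 16: RHS = 6, y in [5, 14]  -> 2 point(s)
Affine points: 14. Add the point at infinity: total = 15.

#E(F_19) = 15


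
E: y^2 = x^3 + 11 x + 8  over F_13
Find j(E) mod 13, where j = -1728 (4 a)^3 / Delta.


Delta = -16(4 a^3 + 27 b^2) mod 13 = 8
-1728 * (4 a)^3 = -1728 * (4*11)^3 mod 13 = 8
j = 8 * 8^(-1) mod 13 = 1

j = 1 (mod 13)


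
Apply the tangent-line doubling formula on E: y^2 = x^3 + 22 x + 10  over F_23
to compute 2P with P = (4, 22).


Doubling: s = (3 x1^2 + a) / (2 y1)
s = (3*4^2 + 22) / (2*22) mod 23 = 11
x3 = s^2 - 2 x1 mod 23 = 11^2 - 2*4 = 21
y3 = s (x1 - x3) - y1 mod 23 = 11 * (4 - 21) - 22 = 21

2P = (21, 21)


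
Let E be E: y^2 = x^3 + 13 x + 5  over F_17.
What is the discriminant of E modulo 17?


4 a^3 + 27 b^2 = 4*13^3 + 27*5^2 = 8788 + 675 = 9463
Delta = -16 * (9463) = -151408
Delta mod 17 = 11

Delta = 11 (mod 17)


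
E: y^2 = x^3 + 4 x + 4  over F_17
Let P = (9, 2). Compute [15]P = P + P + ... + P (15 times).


k = 15 = 1111_2 (binary, LSB first: 1111)
Double-and-add from P = (9, 2):
  bit 0 = 1: acc = O + (9, 2) = (9, 2)
  bit 1 = 1: acc = (9, 2) + (3, 3) = (14, 13)
  bit 2 = 1: acc = (14, 13) + (7, 16) = (0, 15)
  bit 3 = 1: acc = (0, 15) + (4, 4) = (11, 11)

15P = (11, 11)


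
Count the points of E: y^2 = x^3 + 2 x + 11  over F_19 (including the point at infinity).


For each x in F_19, count y with y^2 = x^3 + 2 x + 11 mod 19:
  x = 0: RHS = 11, y in [7, 12]  -> 2 point(s)
  x = 2: RHS = 4, y in [2, 17]  -> 2 point(s)
  x = 3: RHS = 6, y in [5, 14]  -> 2 point(s)
  x = 4: RHS = 7, y in [8, 11]  -> 2 point(s)
  x = 6: RHS = 11, y in [7, 12]  -> 2 point(s)
  x = 7: RHS = 7, y in [8, 11]  -> 2 point(s)
  x = 8: RHS = 7, y in [8, 11]  -> 2 point(s)
  x = 9: RHS = 17, y in [6, 13]  -> 2 point(s)
  x = 10: RHS = 5, y in [9, 10]  -> 2 point(s)
  x = 13: RHS = 11, y in [7, 12]  -> 2 point(s)
  x = 14: RHS = 9, y in [3, 16]  -> 2 point(s)
  x = 16: RHS = 16, y in [4, 15]  -> 2 point(s)
Affine points: 24. Add the point at infinity: total = 25.

#E(F_19) = 25


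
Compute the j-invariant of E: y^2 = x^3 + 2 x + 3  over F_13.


Delta = -16(4 a^3 + 27 b^2) mod 13 = 7
-1728 * (4 a)^3 = -1728 * (4*2)^3 mod 13 = 5
j = 5 * 7^(-1) mod 13 = 10

j = 10 (mod 13)


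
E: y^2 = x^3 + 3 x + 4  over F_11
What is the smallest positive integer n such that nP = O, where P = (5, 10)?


Compute successive multiples of P until we hit O:
  1P = (5, 10)
  2P = (4, 6)
  3P = (7, 4)
  4P = (8, 10)
  5P = (9, 1)
  6P = (0, 9)
  7P = (10, 0)
  8P = (0, 2)
  ... (continuing to 14P)
  14P = O

ord(P) = 14


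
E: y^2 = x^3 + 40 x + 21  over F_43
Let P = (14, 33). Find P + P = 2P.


Doubling: s = (3 x1^2 + a) / (2 y1)
s = (3*14^2 + 40) / (2*33) mod 43 = 3
x3 = s^2 - 2 x1 mod 43 = 3^2 - 2*14 = 24
y3 = s (x1 - x3) - y1 mod 43 = 3 * (14 - 24) - 33 = 23

2P = (24, 23)


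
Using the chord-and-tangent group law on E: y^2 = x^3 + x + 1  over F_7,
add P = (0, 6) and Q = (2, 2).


P != Q, so use the chord formula.
s = (y2 - y1) / (x2 - x1) = (3) / (2) mod 7 = 5
x3 = s^2 - x1 - x2 mod 7 = 5^2 - 0 - 2 = 2
y3 = s (x1 - x3) - y1 mod 7 = 5 * (0 - 2) - 6 = 5

P + Q = (2, 5)


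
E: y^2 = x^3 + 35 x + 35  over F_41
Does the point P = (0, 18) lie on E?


Check whether y^2 = x^3 + 35 x + 35 (mod 41) for (x, y) = (0, 18).
LHS: y^2 = 18^2 mod 41 = 37
RHS: x^3 + 35 x + 35 = 0^3 + 35*0 + 35 mod 41 = 35
LHS != RHS

No, not on the curve


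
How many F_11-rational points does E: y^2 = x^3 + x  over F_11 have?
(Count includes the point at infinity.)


For each x in F_11, count y with y^2 = x^3 + 1 x + 0 mod 11:
  x = 0: RHS = 0, y in [0]  -> 1 point(s)
  x = 5: RHS = 9, y in [3, 8]  -> 2 point(s)
  x = 7: RHS = 9, y in [3, 8]  -> 2 point(s)
  x = 8: RHS = 3, y in [5, 6]  -> 2 point(s)
  x = 9: RHS = 1, y in [1, 10]  -> 2 point(s)
  x = 10: RHS = 9, y in [3, 8]  -> 2 point(s)
Affine points: 11. Add the point at infinity: total = 12.

#E(F_11) = 12


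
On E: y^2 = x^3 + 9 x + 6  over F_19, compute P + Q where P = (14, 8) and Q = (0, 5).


P != Q, so use the chord formula.
s = (y2 - y1) / (x2 - x1) = (16) / (5) mod 19 = 7
x3 = s^2 - x1 - x2 mod 19 = 7^2 - 14 - 0 = 16
y3 = s (x1 - x3) - y1 mod 19 = 7 * (14 - 16) - 8 = 16

P + Q = (16, 16)


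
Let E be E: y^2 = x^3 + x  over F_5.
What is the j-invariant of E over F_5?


Delta = -16(4 a^3 + 27 b^2) mod 5 = 1
-1728 * (4 a)^3 = -1728 * (4*1)^3 mod 5 = 3
j = 3 * 1^(-1) mod 5 = 3

j = 3 (mod 5)


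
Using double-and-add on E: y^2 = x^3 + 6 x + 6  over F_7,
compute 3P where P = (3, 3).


k = 3 = 11_2 (binary, LSB first: 11)
Double-and-add from P = (3, 3):
  bit 0 = 1: acc = O + (3, 3) = (3, 3)
  bit 1 = 1: acc = (3, 3) + (5, 0) = (3, 4)

3P = (3, 4)


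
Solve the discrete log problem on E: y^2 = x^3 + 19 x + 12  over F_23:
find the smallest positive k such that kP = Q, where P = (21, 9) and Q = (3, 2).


Enumerate multiples of P until we hit Q = (3, 2):
  1P = (21, 9)
  2P = (13, 15)
  3P = (14, 3)
  4P = (0, 9)
  5P = (2, 14)
  6P = (3, 2)
Match found at i = 6.

k = 6


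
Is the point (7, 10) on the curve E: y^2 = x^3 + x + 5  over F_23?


Check whether y^2 = x^3 + 1 x + 5 (mod 23) for (x, y) = (7, 10).
LHS: y^2 = 10^2 mod 23 = 8
RHS: x^3 + 1 x + 5 = 7^3 + 1*7 + 5 mod 23 = 10
LHS != RHS

No, not on the curve


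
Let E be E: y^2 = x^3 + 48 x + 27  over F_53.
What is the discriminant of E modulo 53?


4 a^3 + 27 b^2 = 4*48^3 + 27*27^2 = 442368 + 19683 = 462051
Delta = -16 * (462051) = -7392816
Delta mod 53 = 48

Delta = 48 (mod 53)


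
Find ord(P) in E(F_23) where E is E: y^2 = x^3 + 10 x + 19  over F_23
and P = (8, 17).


Compute successive multiples of P until we hit O:
  1P = (8, 17)
  2P = (15, 5)
  3P = (2, 22)
  4P = (22, 10)
  5P = (22, 13)
  6P = (2, 1)
  7P = (15, 18)
  8P = (8, 6)
  ... (continuing to 9P)
  9P = O

ord(P) = 9


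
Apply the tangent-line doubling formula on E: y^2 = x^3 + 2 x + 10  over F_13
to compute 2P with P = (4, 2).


Doubling: s = (3 x1^2 + a) / (2 y1)
s = (3*4^2 + 2) / (2*2) mod 13 = 6
x3 = s^2 - 2 x1 mod 13 = 6^2 - 2*4 = 2
y3 = s (x1 - x3) - y1 mod 13 = 6 * (4 - 2) - 2 = 10

2P = (2, 10)


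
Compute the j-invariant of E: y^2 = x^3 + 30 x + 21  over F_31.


Delta = -16(4 a^3 + 27 b^2) mod 31 = 16
-1728 * (4 a)^3 = -1728 * (4*30)^3 mod 31 = 15
j = 15 * 16^(-1) mod 31 = 30

j = 30 (mod 31)


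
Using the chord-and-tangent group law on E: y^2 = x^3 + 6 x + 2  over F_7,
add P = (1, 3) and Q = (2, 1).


P != Q, so use the chord formula.
s = (y2 - y1) / (x2 - x1) = (5) / (1) mod 7 = 5
x3 = s^2 - x1 - x2 mod 7 = 5^2 - 1 - 2 = 1
y3 = s (x1 - x3) - y1 mod 7 = 5 * (1 - 1) - 3 = 4

P + Q = (1, 4)


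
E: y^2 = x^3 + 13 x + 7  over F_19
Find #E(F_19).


For each x in F_19, count y with y^2 = x^3 + 13 x + 7 mod 19:
  x = 0: RHS = 7, y in [8, 11]  -> 2 point(s)
  x = 3: RHS = 16, y in [4, 15]  -> 2 point(s)
  x = 4: RHS = 9, y in [3, 16]  -> 2 point(s)
  x = 5: RHS = 7, y in [8, 11]  -> 2 point(s)
  x = 6: RHS = 16, y in [4, 15]  -> 2 point(s)
  x = 7: RHS = 4, y in [2, 17]  -> 2 point(s)
  x = 9: RHS = 17, y in [6, 13]  -> 2 point(s)
  x = 10: RHS = 16, y in [4, 15]  -> 2 point(s)
  x = 13: RHS = 17, y in [6, 13]  -> 2 point(s)
  x = 14: RHS = 7, y in [8, 11]  -> 2 point(s)
  x = 15: RHS = 5, y in [9, 10]  -> 2 point(s)
  x = 16: RHS = 17, y in [6, 13]  -> 2 point(s)
  x = 17: RHS = 11, y in [7, 12]  -> 2 point(s)
Affine points: 26. Add the point at infinity: total = 27.

#E(F_19) = 27


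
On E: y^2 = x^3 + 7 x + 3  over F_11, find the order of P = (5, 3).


Compute successive multiples of P until we hit O:
  1P = (5, 3)
  2P = (2, 5)
  3P = (2, 6)
  4P = (5, 8)
  5P = O

ord(P) = 5


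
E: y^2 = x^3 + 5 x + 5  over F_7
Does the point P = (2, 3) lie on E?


Check whether y^2 = x^3 + 5 x + 5 (mod 7) for (x, y) = (2, 3).
LHS: y^2 = 3^2 mod 7 = 2
RHS: x^3 + 5 x + 5 = 2^3 + 5*2 + 5 mod 7 = 2
LHS = RHS

Yes, on the curve


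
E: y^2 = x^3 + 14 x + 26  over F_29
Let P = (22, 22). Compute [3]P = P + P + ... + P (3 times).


k = 3 = 11_2 (binary, LSB first: 11)
Double-and-add from P = (22, 22):
  bit 0 = 1: acc = O + (22, 22) = (22, 22)
  bit 1 = 1: acc = (22, 22) + (23, 4) = (18, 22)

3P = (18, 22)


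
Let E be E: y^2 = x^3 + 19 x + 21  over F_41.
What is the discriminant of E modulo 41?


4 a^3 + 27 b^2 = 4*19^3 + 27*21^2 = 27436 + 11907 = 39343
Delta = -16 * (39343) = -629488
Delta mod 41 = 26

Delta = 26 (mod 41)


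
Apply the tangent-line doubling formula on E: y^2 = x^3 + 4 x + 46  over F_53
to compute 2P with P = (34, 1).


Doubling: s = (3 x1^2 + a) / (2 y1)
s = (3*34^2 + 4) / (2*1) mod 53 = 40
x3 = s^2 - 2 x1 mod 53 = 40^2 - 2*34 = 48
y3 = s (x1 - x3) - y1 mod 53 = 40 * (34 - 48) - 1 = 22

2P = (48, 22)


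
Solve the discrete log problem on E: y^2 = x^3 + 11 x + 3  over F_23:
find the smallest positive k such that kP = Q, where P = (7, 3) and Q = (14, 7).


Enumerate multiples of P until we hit Q = (14, 7):
  1P = (7, 3)
  2P = (15, 1)
  3P = (14, 16)
  4P = (20, 9)
  5P = (12, 0)
  6P = (20, 14)
  7P = (14, 7)
Match found at i = 7.

k = 7


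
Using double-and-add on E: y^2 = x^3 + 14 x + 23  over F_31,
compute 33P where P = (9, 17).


k = 33 = 100001_2 (binary, LSB first: 100001)
Double-and-add from P = (9, 17):
  bit 0 = 1: acc = O + (9, 17) = (9, 17)
  bit 1 = 0: acc unchanged = (9, 17)
  bit 2 = 0: acc unchanged = (9, 17)
  bit 3 = 0: acc unchanged = (9, 17)
  bit 4 = 0: acc unchanged = (9, 17)
  bit 5 = 1: acc = (9, 17) + (25, 8) = (11, 19)

33P = (11, 19)


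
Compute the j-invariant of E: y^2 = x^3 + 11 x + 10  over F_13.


Delta = -16(4 a^3 + 27 b^2) mod 13 = 4
-1728 * (4 a)^3 = -1728 * (4*11)^3 mod 13 = 8
j = 8 * 4^(-1) mod 13 = 2

j = 2 (mod 13)


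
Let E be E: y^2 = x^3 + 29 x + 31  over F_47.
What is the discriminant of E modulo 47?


4 a^3 + 27 b^2 = 4*29^3 + 27*31^2 = 97556 + 25947 = 123503
Delta = -16 * (123503) = -1976048
Delta mod 47 = 20

Delta = 20 (mod 47)


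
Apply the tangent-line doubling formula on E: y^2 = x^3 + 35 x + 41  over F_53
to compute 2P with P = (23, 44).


Doubling: s = (3 x1^2 + a) / (2 y1)
s = (3*23^2 + 35) / (2*44) mod 53 = 10
x3 = s^2 - 2 x1 mod 53 = 10^2 - 2*23 = 1
y3 = s (x1 - x3) - y1 mod 53 = 10 * (23 - 1) - 44 = 17

2P = (1, 17)


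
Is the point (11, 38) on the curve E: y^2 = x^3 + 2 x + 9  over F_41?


Check whether y^2 = x^3 + 2 x + 9 (mod 41) for (x, y) = (11, 38).
LHS: y^2 = 38^2 mod 41 = 9
RHS: x^3 + 2 x + 9 = 11^3 + 2*11 + 9 mod 41 = 9
LHS = RHS

Yes, on the curve


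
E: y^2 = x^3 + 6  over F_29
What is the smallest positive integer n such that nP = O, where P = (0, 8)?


Compute successive multiples of P until we hit O:
  1P = (0, 8)
  2P = (0, 21)
  3P = O

ord(P) = 3


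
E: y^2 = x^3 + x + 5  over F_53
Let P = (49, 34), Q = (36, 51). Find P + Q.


P != Q, so use the chord formula.
s = (y2 - y1) / (x2 - x1) = (17) / (40) mod 53 = 15
x3 = s^2 - x1 - x2 mod 53 = 15^2 - 49 - 36 = 34
y3 = s (x1 - x3) - y1 mod 53 = 15 * (49 - 34) - 34 = 32

P + Q = (34, 32)


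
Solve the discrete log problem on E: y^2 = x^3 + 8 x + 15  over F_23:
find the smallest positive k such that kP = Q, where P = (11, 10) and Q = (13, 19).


Enumerate multiples of P until we hit Q = (13, 19):
  1P = (11, 10)
  2P = (2, 4)
  3P = (13, 4)
  4P = (8, 4)
  5P = (8, 19)
  6P = (13, 19)
Match found at i = 6.

k = 6


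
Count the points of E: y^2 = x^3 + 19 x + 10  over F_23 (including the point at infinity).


For each x in F_23, count y with y^2 = x^3 + 19 x + 10 mod 23:
  x = 3: RHS = 2, y in [5, 18]  -> 2 point(s)
  x = 4: RHS = 12, y in [9, 14]  -> 2 point(s)
  x = 5: RHS = 0, y in [0]  -> 1 point(s)
  x = 6: RHS = 18, y in [8, 15]  -> 2 point(s)
  x = 7: RHS = 3, y in [7, 16]  -> 2 point(s)
  x = 9: RHS = 13, y in [6, 17]  -> 2 point(s)
  x = 10: RHS = 4, y in [2, 21]  -> 2 point(s)
  x = 11: RHS = 9, y in [3, 20]  -> 2 point(s)
  x = 13: RHS = 16, y in [4, 19]  -> 2 point(s)
  x = 15: RHS = 13, y in [6, 17]  -> 2 point(s)
  x = 17: RHS = 2, y in [5, 18]  -> 2 point(s)
  x = 19: RHS = 8, y in [10, 13]  -> 2 point(s)
  x = 20: RHS = 18, y in [8, 15]  -> 2 point(s)
  x = 22: RHS = 13, y in [6, 17]  -> 2 point(s)
Affine points: 27. Add the point at infinity: total = 28.

#E(F_23) = 28


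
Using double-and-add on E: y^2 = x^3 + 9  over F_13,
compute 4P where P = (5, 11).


k = 4 = 100_2 (binary, LSB first: 001)
Double-and-add from P = (5, 11):
  bit 0 = 0: acc unchanged = O
  bit 1 = 0: acc unchanged = O
  bit 2 = 1: acc = O + (2, 11) = (2, 11)

4P = (2, 11)


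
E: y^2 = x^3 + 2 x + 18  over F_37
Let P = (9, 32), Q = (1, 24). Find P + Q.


P != Q, so use the chord formula.
s = (y2 - y1) / (x2 - x1) = (29) / (29) mod 37 = 1
x3 = s^2 - x1 - x2 mod 37 = 1^2 - 9 - 1 = 28
y3 = s (x1 - x3) - y1 mod 37 = 1 * (9 - 28) - 32 = 23

P + Q = (28, 23)


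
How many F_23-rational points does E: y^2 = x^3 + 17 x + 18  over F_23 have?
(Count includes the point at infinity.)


For each x in F_23, count y with y^2 = x^3 + 17 x + 18 mod 23:
  x = 0: RHS = 18, y in [8, 15]  -> 2 point(s)
  x = 1: RHS = 13, y in [6, 17]  -> 2 point(s)
  x = 3: RHS = 4, y in [2, 21]  -> 2 point(s)
  x = 4: RHS = 12, y in [9, 14]  -> 2 point(s)
  x = 9: RHS = 3, y in [7, 16]  -> 2 point(s)
  x = 11: RHS = 18, y in [8, 15]  -> 2 point(s)
  x = 12: RHS = 18, y in [8, 15]  -> 2 point(s)
  x = 16: RHS = 16, y in [4, 19]  -> 2 point(s)
  x = 19: RHS = 1, y in [1, 22]  -> 2 point(s)
  x = 20: RHS = 9, y in [3, 20]  -> 2 point(s)
  x = 22: RHS = 0, y in [0]  -> 1 point(s)
Affine points: 21. Add the point at infinity: total = 22.

#E(F_23) = 22


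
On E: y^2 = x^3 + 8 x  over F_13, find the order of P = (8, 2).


Compute successive multiples of P until we hit O:
  1P = (8, 2)
  2P = (1, 10)
  3P = (0, 0)
  4P = (1, 3)
  5P = (8, 11)
  6P = O

ord(P) = 6


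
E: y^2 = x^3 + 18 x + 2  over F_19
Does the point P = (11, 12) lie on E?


Check whether y^2 = x^3 + 18 x + 2 (mod 19) for (x, y) = (11, 12).
LHS: y^2 = 12^2 mod 19 = 11
RHS: x^3 + 18 x + 2 = 11^3 + 18*11 + 2 mod 19 = 11
LHS = RHS

Yes, on the curve


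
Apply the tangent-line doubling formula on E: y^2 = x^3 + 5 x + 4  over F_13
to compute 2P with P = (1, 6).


Doubling: s = (3 x1^2 + a) / (2 y1)
s = (3*1^2 + 5) / (2*6) mod 13 = 5
x3 = s^2 - 2 x1 mod 13 = 5^2 - 2*1 = 10
y3 = s (x1 - x3) - y1 mod 13 = 5 * (1 - 10) - 6 = 1

2P = (10, 1)


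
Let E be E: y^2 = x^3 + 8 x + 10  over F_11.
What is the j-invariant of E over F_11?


Delta = -16(4 a^3 + 27 b^2) mod 11 = 9
-1728 * (4 a)^3 = -1728 * (4*8)^3 mod 11 = 1
j = 1 * 9^(-1) mod 11 = 5

j = 5 (mod 11)


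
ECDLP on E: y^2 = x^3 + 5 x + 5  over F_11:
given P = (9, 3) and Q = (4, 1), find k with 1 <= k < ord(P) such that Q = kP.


Enumerate multiples of P until we hit Q = (4, 1):
  1P = (9, 3)
  2P = (5, 1)
  3P = (0, 7)
  4P = (6, 3)
  5P = (7, 8)
  6P = (4, 1)
Match found at i = 6.

k = 6


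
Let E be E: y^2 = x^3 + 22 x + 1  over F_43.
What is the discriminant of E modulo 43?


4 a^3 + 27 b^2 = 4*22^3 + 27*1^2 = 42592 + 27 = 42619
Delta = -16 * (42619) = -681904
Delta mod 43 = 33

Delta = 33 (mod 43)


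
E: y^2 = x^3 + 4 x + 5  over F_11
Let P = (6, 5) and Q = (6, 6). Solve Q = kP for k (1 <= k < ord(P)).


Enumerate multiples of P until we hit Q = (6, 6):
  1P = (6, 5)
  2P = (3, 0)
  3P = (6, 6)
Match found at i = 3.

k = 3


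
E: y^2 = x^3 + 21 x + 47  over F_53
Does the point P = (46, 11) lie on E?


Check whether y^2 = x^3 + 21 x + 47 (mod 53) for (x, y) = (46, 11).
LHS: y^2 = 11^2 mod 53 = 15
RHS: x^3 + 21 x + 47 = 46^3 + 21*46 + 47 mod 53 = 34
LHS != RHS

No, not on the curve


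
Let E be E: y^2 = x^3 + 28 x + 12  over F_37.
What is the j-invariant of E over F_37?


Delta = -16(4 a^3 + 27 b^2) mod 37 = 25
-1728 * (4 a)^3 = -1728 * (4*28)^3 mod 37 = 11
j = 11 * 25^(-1) mod 37 = 33

j = 33 (mod 37)


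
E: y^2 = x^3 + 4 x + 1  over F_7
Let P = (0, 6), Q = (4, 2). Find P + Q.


P != Q, so use the chord formula.
s = (y2 - y1) / (x2 - x1) = (3) / (4) mod 7 = 6
x3 = s^2 - x1 - x2 mod 7 = 6^2 - 0 - 4 = 4
y3 = s (x1 - x3) - y1 mod 7 = 6 * (0 - 4) - 6 = 5

P + Q = (4, 5)


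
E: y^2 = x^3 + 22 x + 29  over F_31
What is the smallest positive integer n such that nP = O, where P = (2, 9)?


Compute successive multiples of P until we hit O:
  1P = (2, 9)
  2P = (21, 24)
  3P = (27, 30)
  4P = (22, 30)
  5P = (15, 13)
  6P = (24, 20)
  7P = (13, 1)
  8P = (5, 27)
  ... (continuing to 25P)
  25P = O

ord(P) = 25


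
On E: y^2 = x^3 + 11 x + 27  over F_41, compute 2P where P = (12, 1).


Doubling: s = (3 x1^2 + a) / (2 y1)
s = (3*12^2 + 11) / (2*1) mod 41 = 37
x3 = s^2 - 2 x1 mod 41 = 37^2 - 2*12 = 33
y3 = s (x1 - x3) - y1 mod 41 = 37 * (12 - 33) - 1 = 1

2P = (33, 1)


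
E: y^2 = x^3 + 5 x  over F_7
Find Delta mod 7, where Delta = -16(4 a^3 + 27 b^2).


4 a^3 + 27 b^2 = 4*5^3 + 27*0^2 = 500 + 0 = 500
Delta = -16 * (500) = -8000
Delta mod 7 = 1

Delta = 1 (mod 7)


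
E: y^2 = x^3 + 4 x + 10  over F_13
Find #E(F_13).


For each x in F_13, count y with y^2 = x^3 + 4 x + 10 mod 13:
  x = 0: RHS = 10, y in [6, 7]  -> 2 point(s)
  x = 2: RHS = 0, y in [0]  -> 1 point(s)
  x = 3: RHS = 10, y in [6, 7]  -> 2 point(s)
  x = 4: RHS = 12, y in [5, 8]  -> 2 point(s)
  x = 5: RHS = 12, y in [5, 8]  -> 2 point(s)
  x = 6: RHS = 3, y in [4, 9]  -> 2 point(s)
  x = 7: RHS = 4, y in [2, 11]  -> 2 point(s)
  x = 10: RHS = 10, y in [6, 7]  -> 2 point(s)
Affine points: 15. Add the point at infinity: total = 16.

#E(F_13) = 16


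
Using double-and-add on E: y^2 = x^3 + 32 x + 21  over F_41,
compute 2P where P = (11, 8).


k = 2 = 10_2 (binary, LSB first: 01)
Double-and-add from P = (11, 8):
  bit 0 = 0: acc unchanged = O
  bit 1 = 1: acc = O + (21, 27) = (21, 27)

2P = (21, 27)


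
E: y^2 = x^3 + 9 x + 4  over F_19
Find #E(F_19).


For each x in F_19, count y with y^2 = x^3 + 9 x + 4 mod 19:
  x = 0: RHS = 4, y in [2, 17]  -> 2 point(s)
  x = 2: RHS = 11, y in [7, 12]  -> 2 point(s)
  x = 3: RHS = 1, y in [1, 18]  -> 2 point(s)
  x = 4: RHS = 9, y in [3, 16]  -> 2 point(s)
  x = 7: RHS = 11, y in [7, 12]  -> 2 point(s)
  x = 9: RHS = 16, y in [4, 15]  -> 2 point(s)
  x = 10: RHS = 11, y in [7, 12]  -> 2 point(s)
  x = 11: RHS = 9, y in [3, 16]  -> 2 point(s)
  x = 12: RHS = 16, y in [4, 15]  -> 2 point(s)
  x = 13: RHS = 0, y in [0]  -> 1 point(s)
  x = 14: RHS = 5, y in [9, 10]  -> 2 point(s)
  x = 16: RHS = 7, y in [8, 11]  -> 2 point(s)
  x = 17: RHS = 16, y in [4, 15]  -> 2 point(s)
Affine points: 25. Add the point at infinity: total = 26.

#E(F_19) = 26


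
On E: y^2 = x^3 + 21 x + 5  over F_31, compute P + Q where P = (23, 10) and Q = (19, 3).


P != Q, so use the chord formula.
s = (y2 - y1) / (x2 - x1) = (24) / (27) mod 31 = 25
x3 = s^2 - x1 - x2 mod 31 = 25^2 - 23 - 19 = 25
y3 = s (x1 - x3) - y1 mod 31 = 25 * (23 - 25) - 10 = 2

P + Q = (25, 2)


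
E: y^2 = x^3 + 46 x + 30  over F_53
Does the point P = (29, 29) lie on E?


Check whether y^2 = x^3 + 46 x + 30 (mod 53) for (x, y) = (29, 29).
LHS: y^2 = 29^2 mod 53 = 46
RHS: x^3 + 46 x + 30 = 29^3 + 46*29 + 30 mod 53 = 48
LHS != RHS

No, not on the curve


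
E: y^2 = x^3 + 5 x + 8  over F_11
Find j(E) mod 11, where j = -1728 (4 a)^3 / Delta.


Delta = -16(4 a^3 + 27 b^2) mod 11 = 3
-1728 * (4 a)^3 = -1728 * (4*5)^3 mod 11 = 8
j = 8 * 3^(-1) mod 11 = 10

j = 10 (mod 11)


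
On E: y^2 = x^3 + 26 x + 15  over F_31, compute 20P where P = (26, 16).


k = 20 = 10100_2 (binary, LSB first: 00101)
Double-and-add from P = (26, 16):
  bit 0 = 0: acc unchanged = O
  bit 1 = 0: acc unchanged = O
  bit 2 = 1: acc = O + (23, 15) = (23, 15)
  bit 3 = 0: acc unchanged = (23, 15)
  bit 4 = 1: acc = (23, 15) + (16, 30) = (20, 14)

20P = (20, 14)


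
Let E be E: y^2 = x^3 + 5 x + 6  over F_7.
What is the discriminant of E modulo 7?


4 a^3 + 27 b^2 = 4*5^3 + 27*6^2 = 500 + 972 = 1472
Delta = -16 * (1472) = -23552
Delta mod 7 = 3

Delta = 3 (mod 7)


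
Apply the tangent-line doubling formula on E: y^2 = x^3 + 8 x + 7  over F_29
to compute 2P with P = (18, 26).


Doubling: s = (3 x1^2 + a) / (2 y1)
s = (3*18^2 + 8) / (2*26) mod 29 = 1
x3 = s^2 - 2 x1 mod 29 = 1^2 - 2*18 = 23
y3 = s (x1 - x3) - y1 mod 29 = 1 * (18 - 23) - 26 = 27

2P = (23, 27)


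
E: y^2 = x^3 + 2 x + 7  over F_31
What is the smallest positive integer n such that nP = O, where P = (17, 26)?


Compute successive multiples of P until we hit O:
  1P = (17, 26)
  2P = (6, 7)
  3P = (22, 2)
  4P = (20, 7)
  5P = (10, 2)
  6P = (5, 24)
  7P = (3, 28)
  8P = (30, 29)
  ... (continuing to 39P)
  39P = O

ord(P) = 39


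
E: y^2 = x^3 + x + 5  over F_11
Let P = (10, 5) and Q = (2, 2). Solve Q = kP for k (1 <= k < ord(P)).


Enumerate multiples of P until we hit Q = (2, 2):
  1P = (10, 5)
  2P = (7, 5)
  3P = (5, 6)
  4P = (0, 4)
  5P = (2, 9)
  6P = (2, 2)
Match found at i = 6.

k = 6


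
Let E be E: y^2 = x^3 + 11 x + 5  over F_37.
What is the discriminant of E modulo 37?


4 a^3 + 27 b^2 = 4*11^3 + 27*5^2 = 5324 + 675 = 5999
Delta = -16 * (5999) = -95984
Delta mod 37 = 31

Delta = 31 (mod 37)


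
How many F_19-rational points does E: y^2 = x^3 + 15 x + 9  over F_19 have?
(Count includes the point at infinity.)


For each x in F_19, count y with y^2 = x^3 + 15 x + 9 mod 19:
  x = 0: RHS = 9, y in [3, 16]  -> 2 point(s)
  x = 1: RHS = 6, y in [5, 14]  -> 2 point(s)
  x = 2: RHS = 9, y in [3, 16]  -> 2 point(s)
  x = 3: RHS = 5, y in [9, 10]  -> 2 point(s)
  x = 4: RHS = 0, y in [0]  -> 1 point(s)
  x = 5: RHS = 0, y in [0]  -> 1 point(s)
  x = 6: RHS = 11, y in [7, 12]  -> 2 point(s)
  x = 7: RHS = 1, y in [1, 18]  -> 2 point(s)
  x = 10: RHS = 0, y in [0]  -> 1 point(s)
  x = 11: RHS = 4, y in [2, 17]  -> 2 point(s)
  x = 12: RHS = 17, y in [6, 13]  -> 2 point(s)
  x = 13: RHS = 7, y in [8, 11]  -> 2 point(s)
  x = 17: RHS = 9, y in [3, 16]  -> 2 point(s)
Affine points: 23. Add the point at infinity: total = 24.

#E(F_19) = 24
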